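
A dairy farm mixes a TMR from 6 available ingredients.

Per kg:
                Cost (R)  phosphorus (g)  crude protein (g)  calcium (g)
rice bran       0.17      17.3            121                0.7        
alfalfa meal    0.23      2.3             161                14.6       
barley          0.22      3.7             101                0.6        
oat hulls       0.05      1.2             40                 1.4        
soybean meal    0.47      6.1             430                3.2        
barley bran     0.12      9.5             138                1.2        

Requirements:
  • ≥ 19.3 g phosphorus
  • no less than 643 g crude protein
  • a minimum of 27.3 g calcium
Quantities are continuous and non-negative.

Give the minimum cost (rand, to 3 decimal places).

R0.707

Set it up as a linear program. Let x1 = kg of rice bran, x2 = kg of alfalfa meal, x3 = kg of barley, x4 = kg of oat hulls, x5 = kg of soybean meal, x6 = kg of barley bran.
min 0.17x1 + 0.23x2 + 0.22x3 + 0.05x4 + 0.47x5 + 0.12x6 s.t.:
  17.3x1 + 2.3x2 + 3.7x3 + 1.2x4 + 6.1x5 + 9.5x6 ≥ 19.3   (phosphorus)
  121x1 + 161x2 + 101x3 + 40x4 + 430x5 + 138x6 ≥ 643   (crude protein)
  0.7x1 + 14.6x2 + 0.6x3 + 1.4x4 + 3.2x5 + 1.2x6 ≥ 27.3   (calcium)
  x1, x2, x3, x4, x5, x6 ≥ 0.
At the optimum only alfalfa meal, barley bran are positive (rice bran, barley, oat hulls, soybean meal = 0). The crude protein and calcium requirements are met with equality.
Optimal quantities: alfalfa meal = 1.645 kg, barley bran = 2.741 kg.
Total cost: 0.23·1.645 + 0.12·2.741 = 0.70727.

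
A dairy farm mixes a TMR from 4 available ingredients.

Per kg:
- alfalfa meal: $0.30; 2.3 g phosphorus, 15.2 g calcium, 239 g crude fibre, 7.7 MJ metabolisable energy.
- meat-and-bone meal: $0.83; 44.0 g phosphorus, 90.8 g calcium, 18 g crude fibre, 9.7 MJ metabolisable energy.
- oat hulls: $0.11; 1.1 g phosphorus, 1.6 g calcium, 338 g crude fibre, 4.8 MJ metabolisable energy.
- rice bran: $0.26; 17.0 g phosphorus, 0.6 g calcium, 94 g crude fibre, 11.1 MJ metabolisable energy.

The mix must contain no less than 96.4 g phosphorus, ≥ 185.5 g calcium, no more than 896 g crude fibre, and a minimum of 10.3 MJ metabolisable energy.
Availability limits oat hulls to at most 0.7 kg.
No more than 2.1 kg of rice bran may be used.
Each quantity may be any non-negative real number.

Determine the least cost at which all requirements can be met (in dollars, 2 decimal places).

$1.79

Set it up as a linear program. Let x1 = kg of alfalfa meal, x2 = kg of meat-and-bone meal, x3 = kg of oat hulls, x4 = kg of rice bran.
Minimise 0.3x1 + 0.83x2 + 0.11x3 + 0.26x4 subject to:
  2.3x1 + 44x2 + 1.1x3 + 17x4 ≥ 96.4   (phosphorus)
  15.2x1 + 90.8x2 + 1.6x3 + 0.6x4 ≥ 185.5   (calcium)
  239x1 + 18x2 + 338x3 + 94x4 ≤ 896   (crude fibre)
  7.7x1 + 9.7x2 + 4.8x3 + 11.1x4 ≥ 10.3   (metabolisable energy)
  x3 ≤ 0.7
  x4 ≤ 2.1
  x1, x2, x3, x4 ≥ 0.
At the optimum only meat-and-bone meal, rice bran are positive (alfalfa meal, oat hulls = 0). The phosphorus and calcium requirements are met with equality.
Solving gives x2 = 2.04, x4 = 0.3896.
Objective = 0.83·2.04 + 0.26·0.3896 = 1.7945.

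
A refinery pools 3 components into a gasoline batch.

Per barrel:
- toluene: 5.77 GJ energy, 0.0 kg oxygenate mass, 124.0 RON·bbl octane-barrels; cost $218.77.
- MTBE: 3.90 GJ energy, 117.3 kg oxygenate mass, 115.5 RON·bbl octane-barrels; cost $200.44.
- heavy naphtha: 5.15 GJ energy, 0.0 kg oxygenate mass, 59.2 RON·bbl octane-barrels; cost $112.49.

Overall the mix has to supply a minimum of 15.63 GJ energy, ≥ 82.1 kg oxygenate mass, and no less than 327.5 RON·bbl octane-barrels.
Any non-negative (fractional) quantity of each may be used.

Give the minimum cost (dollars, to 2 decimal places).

Treat it as an LP. Let x1 = barrels of toluene, x2 = barrels of MTBE, x3 = barrels of heavy naphtha.
Minimize 218.77x1 + 200.44x2 + 112.49x3 subject to:
  5.77x1 + 3.9x2 + 5.15x3 ≥ 15.63   (energy)
  117.3x2 ≥ 82.1   (oxygenate mass)
  124x1 + 115.5x2 + 59.2x3 ≥ 327.5   (octane-barrels)
  x1, x2, x3 ≥ 0.
The optimal mix uses every input. Binding constraints: energy, oxygenate mass, octane-barrels.
So toluene = 1.7056 barrels, MTBE = 0.69991 barrels, heavy naphtha = 0.59395 barrels.
Total cost: 218.77·1.7056 + 200.44·0.69991 + 112.49·0.59395 = 580.2375.

$580.24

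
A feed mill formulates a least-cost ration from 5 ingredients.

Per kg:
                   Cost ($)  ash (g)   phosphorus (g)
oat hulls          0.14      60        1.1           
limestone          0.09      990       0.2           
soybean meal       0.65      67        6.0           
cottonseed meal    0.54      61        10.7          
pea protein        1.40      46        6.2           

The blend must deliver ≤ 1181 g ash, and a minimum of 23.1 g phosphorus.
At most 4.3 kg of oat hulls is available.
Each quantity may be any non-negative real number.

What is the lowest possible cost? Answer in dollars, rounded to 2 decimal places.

$1.17

Let x1 = kg of oat hulls, x2 = kg of limestone, x3 = kg of soybean meal, x4 = kg of cottonseed meal, x5 = kg of pea protein.
Minimise 0.14x1 + 0.09x2 + 0.65x3 + 0.54x4 + 1.4x5 s.t.:
  60x1 + 990x2 + 67x3 + 61x4 + 46x5 ≤ 1181   (ash)
  1.1x1 + 0.2x2 + 6x3 + 10.7x4 + 6.2x5 ≥ 23.1   (phosphorus)
  x1 ≤ 4.3
  x1, x2, x3, x4, x5 ≥ 0.
The minimum-cost mix takes nothing from oat hulls, limestone, soybean meal, pea protein — only cottonseed meal. The phosphorus requirement is met with equality.
Optimal quantities: cottonseed meal = 2.159 kg.
Cost = 0.54·2.159 = 1.1659.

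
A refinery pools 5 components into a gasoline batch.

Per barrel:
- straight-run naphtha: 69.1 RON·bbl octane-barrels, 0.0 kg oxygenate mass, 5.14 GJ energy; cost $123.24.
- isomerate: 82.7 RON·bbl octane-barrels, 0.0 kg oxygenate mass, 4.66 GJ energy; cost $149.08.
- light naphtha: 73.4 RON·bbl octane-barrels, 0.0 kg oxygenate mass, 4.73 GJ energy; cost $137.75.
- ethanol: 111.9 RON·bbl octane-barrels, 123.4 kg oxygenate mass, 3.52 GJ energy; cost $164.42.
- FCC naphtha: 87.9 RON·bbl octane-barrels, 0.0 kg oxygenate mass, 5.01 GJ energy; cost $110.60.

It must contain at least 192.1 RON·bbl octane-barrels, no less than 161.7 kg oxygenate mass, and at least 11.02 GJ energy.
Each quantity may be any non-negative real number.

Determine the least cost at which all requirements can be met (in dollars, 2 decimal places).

$356.90

Let x1 = barrels of straight-run naphtha, x2 = barrels of isomerate, x3 = barrels of light naphtha, x4 = barrels of ethanol, x5 = barrels of FCC naphtha.
min 123.24x1 + 149.08x2 + 137.75x3 + 164.42x4 + 110.6x5 with:
  69.1x1 + 82.7x2 + 73.4x3 + 111.9x4 + 87.9x5 ≥ 192.1   (octane-barrels)
  123.4x4 ≥ 161.7   (oxygenate mass)
  5.14x1 + 4.66x2 + 4.73x3 + 3.52x4 + 5.01x5 ≥ 11.02   (energy)
  x1, x2, x3, x4, x5 ≥ 0.
The optimal basis is {ethanol, FCC naphtha}; straight-run naphtha, isomerate, light naphtha drop out. The oxygenate mass and energy requirements are met with equality.
So ethanol = 1.3104 barrels, FCC naphtha = 1.2789 barrels.
Objective = 164.42·1.3104 + 110.6·1.2789 = 356.9023.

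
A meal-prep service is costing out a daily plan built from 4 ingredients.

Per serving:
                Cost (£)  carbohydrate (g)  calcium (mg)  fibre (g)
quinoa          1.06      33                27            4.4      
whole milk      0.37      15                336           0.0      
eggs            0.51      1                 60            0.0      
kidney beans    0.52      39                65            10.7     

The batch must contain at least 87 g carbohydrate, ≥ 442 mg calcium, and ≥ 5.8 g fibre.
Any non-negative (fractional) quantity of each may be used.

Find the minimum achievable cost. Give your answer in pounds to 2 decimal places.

£1.32

This is a linear program. Let x1 = servings of quinoa, x2 = servings of whole milk, x3 = servings of eggs, x4 = servings of kidney beans.
min 1.06x1 + 0.37x2 + 0.51x3 + 0.52x4 subject to:
  33x1 + 15x2 + 1x3 + 39x4 ≥ 87   (carbohydrate)
  27x1 + 336x2 + 60x3 + 65x4 ≥ 442   (calcium)
  4.4x1 + 10.7x4 ≥ 5.8   (fibre)
  x1, x2, x3, x4 ≥ 0.
The minimum-cost mix takes nothing from quinoa, eggs — only whole milk, kidney beans. Binding constraints: carbohydrate and calcium.
So whole milk = 0.955 servings, kidney beans = 1.863 servings.
Cost = 0.37·0.955 + 0.52·1.863 = 1.3221.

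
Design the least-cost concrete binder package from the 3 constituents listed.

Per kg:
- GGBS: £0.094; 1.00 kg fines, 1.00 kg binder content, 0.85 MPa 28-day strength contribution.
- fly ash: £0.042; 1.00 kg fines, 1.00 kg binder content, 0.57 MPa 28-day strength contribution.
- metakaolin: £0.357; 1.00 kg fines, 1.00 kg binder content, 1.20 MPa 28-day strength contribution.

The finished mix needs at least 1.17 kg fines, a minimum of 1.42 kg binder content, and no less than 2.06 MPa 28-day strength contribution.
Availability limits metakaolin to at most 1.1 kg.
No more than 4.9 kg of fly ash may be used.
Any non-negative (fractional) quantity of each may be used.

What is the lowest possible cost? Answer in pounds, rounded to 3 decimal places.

£0.152

Let x1 = kg of GGBS, x2 = kg of fly ash, x3 = kg of metakaolin.
min 0.094x1 + 0.042x2 + 0.357x3 subject to:
  1x1 + 1x2 + 1x3 ≥ 1.17   (fines)
  1x1 + 1x2 + 1x3 ≥ 1.42   (binder content)
  0.85x1 + 0.57x2 + 1.2x3 ≥ 2.06   (28-day strength contribution)
  x3 ≤ 1.1
  x2 ≤ 4.9
  x1, x2, x3 ≥ 0.
The minimum-cost mix takes nothing from GGBS, metakaolin — only fly ash. Binding constraint: 28-day strength contribution.
Optimal quantities: fly ash = 3.614 kg.
Objective = 0.042·3.614 = 0.15179.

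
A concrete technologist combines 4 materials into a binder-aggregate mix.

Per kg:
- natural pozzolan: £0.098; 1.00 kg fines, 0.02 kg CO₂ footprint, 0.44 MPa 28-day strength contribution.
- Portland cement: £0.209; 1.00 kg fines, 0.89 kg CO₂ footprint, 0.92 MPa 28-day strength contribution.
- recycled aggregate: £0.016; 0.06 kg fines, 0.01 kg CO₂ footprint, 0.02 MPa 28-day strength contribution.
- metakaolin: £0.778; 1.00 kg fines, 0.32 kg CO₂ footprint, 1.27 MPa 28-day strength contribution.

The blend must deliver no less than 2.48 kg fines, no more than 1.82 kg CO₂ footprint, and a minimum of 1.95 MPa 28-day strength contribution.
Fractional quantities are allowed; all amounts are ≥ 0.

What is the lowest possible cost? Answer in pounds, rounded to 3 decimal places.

Let x1 = kg of natural pozzolan, x2 = kg of Portland cement, x3 = kg of recycled aggregate, x4 = kg of metakaolin.
Minimize 0.098x1 + 0.209x2 + 0.016x3 + 0.778x4 s.t.:
  1x1 + 1x2 + 0.06x3 + 1x4 ≥ 2.48   (fines)
  0.02x1 + 0.89x2 + 0.01x3 + 0.32x4 ≤ 1.82   (CO₂ footprint)
  0.44x1 + 0.92x2 + 0.02x3 + 1.27x4 ≥ 1.95   (28-day strength contribution)
  x1, x2, x3, x4 ≥ 0.
The minimum-cost mix takes nothing from Portland cement, recycled aggregate, metakaolin — only natural pozzolan. The 28-day strength contribution requirement is met with equality.
Optimal quantities: natural pozzolan = 4.432 kg.
Cost = 0.098·4.432 = 0.43434.

£0.434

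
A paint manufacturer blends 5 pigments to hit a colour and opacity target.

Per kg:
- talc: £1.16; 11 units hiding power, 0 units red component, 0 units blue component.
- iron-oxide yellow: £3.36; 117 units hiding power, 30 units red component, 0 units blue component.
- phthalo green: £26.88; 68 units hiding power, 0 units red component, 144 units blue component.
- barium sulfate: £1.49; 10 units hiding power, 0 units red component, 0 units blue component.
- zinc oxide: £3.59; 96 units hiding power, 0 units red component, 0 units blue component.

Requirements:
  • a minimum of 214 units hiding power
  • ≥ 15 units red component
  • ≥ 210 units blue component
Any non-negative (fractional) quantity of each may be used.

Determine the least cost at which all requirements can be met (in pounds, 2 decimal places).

£42.50

Treat it as an LP. Let x1 = kg of talc, x2 = kg of iron-oxide yellow, x3 = kg of phthalo green, x4 = kg of barium sulfate, x5 = kg of zinc oxide.
min 1.16x1 + 3.36x2 + 26.88x3 + 1.49x4 + 3.59x5 s.t.:
  11x1 + 117x2 + 68x3 + 10x4 + 96x5 ≥ 214   (hiding power)
  30x2 ≥ 15   (red component)
  144x3 ≥ 210   (blue component)
  x1, x2, x3, x4, x5 ≥ 0.
The minimum-cost mix takes nothing from talc, barium sulfate, zinc oxide — only iron-oxide yellow, phthalo green. There the hiding power and blue component constraints are tight.
Optimal quantities: iron-oxide yellow = 0.98148 kg, phthalo green = 1.4583 kg.
Objective = 3.36·0.98148 + 26.88·1.4583 = 42.4969.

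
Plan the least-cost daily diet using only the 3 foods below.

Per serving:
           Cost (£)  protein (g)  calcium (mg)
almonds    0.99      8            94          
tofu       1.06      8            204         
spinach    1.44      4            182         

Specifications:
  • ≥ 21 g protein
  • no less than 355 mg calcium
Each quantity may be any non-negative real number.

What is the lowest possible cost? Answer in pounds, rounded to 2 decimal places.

Let x1 = servings of almonds, x2 = servings of tofu, x3 = servings of spinach.
min 0.99x1 + 1.06x2 + 1.44x3 subject to:
  8x1 + 8x2 + 4x3 ≥ 21   (protein)
  94x1 + 204x2 + 182x3 ≥ 355   (calcium)
  x1, x2, x3 ≥ 0.
The minimum-cost mix takes nothing from spinach — only almonds, tofu. The protein and calcium requirements are met with equality.
So almonds = 1.641 servings, tofu = 0.9841 servings.
Total cost: 0.99·1.641 + 1.06·0.9841 = 2.6677.

£2.67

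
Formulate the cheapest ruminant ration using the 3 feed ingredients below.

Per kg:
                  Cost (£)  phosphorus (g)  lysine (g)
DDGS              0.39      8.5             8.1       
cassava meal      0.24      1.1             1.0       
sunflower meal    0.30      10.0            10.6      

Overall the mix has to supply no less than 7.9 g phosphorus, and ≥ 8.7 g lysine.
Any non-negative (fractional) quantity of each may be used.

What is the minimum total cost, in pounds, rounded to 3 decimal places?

Treat it as an LP. Let x1 = kg of DDGS, x2 = kg of cassava meal, x3 = kg of sunflower meal.
Minimize 0.39x1 + 0.24x2 + 0.3x3 subject to:
  8.5x1 + 1.1x2 + 10x3 ≥ 7.9   (phosphorus)
  8.1x1 + 1x2 + 10.6x3 ≥ 8.7   (lysine)
  x1, x2, x3 ≥ 0.
The cheapest feasible vertex uses only sunflower meal; DDGS, cassava meal are not used. Binding constraint: lysine.
That vertex is x3 = 0.8208.
Total cost: 0.3·0.8208 = 0.24624.

£0.246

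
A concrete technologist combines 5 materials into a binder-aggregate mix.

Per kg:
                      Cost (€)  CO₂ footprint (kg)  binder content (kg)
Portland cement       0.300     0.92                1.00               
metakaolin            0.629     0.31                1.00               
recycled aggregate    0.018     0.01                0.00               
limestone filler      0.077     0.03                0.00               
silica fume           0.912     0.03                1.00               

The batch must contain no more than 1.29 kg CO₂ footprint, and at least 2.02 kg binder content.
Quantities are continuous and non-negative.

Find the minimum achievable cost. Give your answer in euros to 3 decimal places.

Let x1 = kg of Portland cement, x2 = kg of metakaolin, x3 = kg of recycled aggregate, x4 = kg of limestone filler, x5 = kg of silica fume.
Minimise 0.3x1 + 0.629x2 + 0.018x3 + 0.077x4 + 0.912x5 s.t.:
  0.92x1 + 0.31x2 + 0.01x3 + 0.03x4 + 0.03x5 ≤ 1.29   (CO₂ footprint)
  1x1 + 1x2 + 1x5 ≥ 2.02   (binder content)
  x1, x2, x3, x4, x5 ≥ 0.
The optimal basis is {Portland cement, metakaolin}; recycled aggregate, limestone filler, silica fume drop out. The CO₂ footprint and binder content requirements are met with equality.
Optimal quantities: Portland cement = 1.088 kg, metakaolin = 0.9318 kg.
Cost = 0.3·1.088 + 0.629·0.9318 = 0.912502.

€0.913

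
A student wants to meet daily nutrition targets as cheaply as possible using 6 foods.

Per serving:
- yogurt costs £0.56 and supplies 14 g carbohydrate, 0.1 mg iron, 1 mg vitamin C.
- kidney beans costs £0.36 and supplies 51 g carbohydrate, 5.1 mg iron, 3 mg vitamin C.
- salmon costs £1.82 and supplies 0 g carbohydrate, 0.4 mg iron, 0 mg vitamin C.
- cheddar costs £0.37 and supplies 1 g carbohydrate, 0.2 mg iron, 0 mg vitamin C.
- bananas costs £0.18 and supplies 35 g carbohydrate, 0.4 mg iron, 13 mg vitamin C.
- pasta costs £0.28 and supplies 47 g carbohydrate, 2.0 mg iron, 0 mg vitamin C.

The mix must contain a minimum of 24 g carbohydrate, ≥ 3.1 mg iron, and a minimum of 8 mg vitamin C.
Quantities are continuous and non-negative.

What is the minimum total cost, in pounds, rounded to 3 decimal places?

Let x1 = servings of yogurt, x2 = servings of kidney beans, x3 = servings of salmon, x4 = servings of cheddar, x5 = servings of bananas, x6 = servings of pasta.
Minimize 0.56x1 + 0.36x2 + 1.82x3 + 0.37x4 + 0.18x5 + 0.28x6 subject to:
  14x1 + 51x2 + 1x4 + 35x5 + 47x6 ≥ 24   (carbohydrate)
  0.1x1 + 5.1x2 + 0.4x3 + 0.2x4 + 0.4x5 + 2x6 ≥ 3.1   (iron)
  1x1 + 3x2 + 13x5 ≥ 8   (vitamin C)
  x1, x2, x3, x4, x5, x6 ≥ 0.
The optimal basis is {kidney beans, bananas}; yogurt, salmon, cheddar, pasta drop out. Binding constraints: iron and vitamin C.
Solving gives x2 = 0.5699, x5 = 0.4839.
Hence cost = 0.36·0.5699 + 0.18·0.4839 = £0.29227.

£0.292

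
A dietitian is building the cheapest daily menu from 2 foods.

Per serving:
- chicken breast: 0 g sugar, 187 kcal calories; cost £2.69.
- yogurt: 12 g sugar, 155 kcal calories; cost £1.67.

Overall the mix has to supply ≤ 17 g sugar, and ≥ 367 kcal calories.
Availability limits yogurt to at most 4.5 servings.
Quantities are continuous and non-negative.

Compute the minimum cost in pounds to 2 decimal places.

£4.49

Set it up as a linear program. Let x1 = servings of chicken breast, x2 = servings of yogurt.
Minimize 2.69x1 + 1.67x2 subject to:
  12x2 ≤ 17   (sugar)
  187x1 + 155x2 ≥ 367   (calories)
  x2 ≤ 4.5
  x1, x2 ≥ 0.
Both inputs are positive at the optimum. The sugar and calories requirements are met with equality.
So chicken breast = 0.7883 servings, yogurt = 1.417 servings.
Objective = 2.69·0.7883 + 1.67·1.417 = 4.4869.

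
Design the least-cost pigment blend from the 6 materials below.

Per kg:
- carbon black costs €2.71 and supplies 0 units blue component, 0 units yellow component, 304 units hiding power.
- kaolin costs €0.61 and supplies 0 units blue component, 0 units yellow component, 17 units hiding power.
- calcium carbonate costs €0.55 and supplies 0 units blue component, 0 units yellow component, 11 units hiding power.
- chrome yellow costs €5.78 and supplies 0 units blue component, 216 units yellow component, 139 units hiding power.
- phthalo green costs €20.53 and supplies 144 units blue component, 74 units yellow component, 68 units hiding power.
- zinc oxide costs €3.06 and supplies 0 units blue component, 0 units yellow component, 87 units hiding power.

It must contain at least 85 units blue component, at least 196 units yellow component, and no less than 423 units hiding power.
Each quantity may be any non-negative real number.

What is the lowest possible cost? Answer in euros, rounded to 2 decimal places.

Set it up as a linear program. Let x1 = kg of carbon black, x2 = kg of kaolin, x3 = kg of calcium carbonate, x4 = kg of chrome yellow, x5 = kg of phthalo green, x6 = kg of zinc oxide.
min 2.71x1 + 0.61x2 + 0.55x3 + 5.78x4 + 20.53x5 + 3.06x6 with:
  144x5 ≥ 85   (blue component)
  216x4 + 74x5 ≥ 196   (yellow component)
  304x1 + 17x2 + 11x3 + 139x4 + 68x5 + 87x6 ≥ 423   (hiding power)
  x1, x2, x3, x4, x5, x6 ≥ 0.
The minimum-cost mix takes nothing from kaolin, calcium carbonate, zinc oxide — only carbon black, chrome yellow, phthalo green. There the blue component, yellow component, hiding power constraints are tight.
Solving gives x1 = 0.937, x4 = 0.7052, x5 = 0.5903.
Hence cost = 2.71·0.937 + 5.78·0.7052 + 20.53·0.5903 = €18.7342.

€18.73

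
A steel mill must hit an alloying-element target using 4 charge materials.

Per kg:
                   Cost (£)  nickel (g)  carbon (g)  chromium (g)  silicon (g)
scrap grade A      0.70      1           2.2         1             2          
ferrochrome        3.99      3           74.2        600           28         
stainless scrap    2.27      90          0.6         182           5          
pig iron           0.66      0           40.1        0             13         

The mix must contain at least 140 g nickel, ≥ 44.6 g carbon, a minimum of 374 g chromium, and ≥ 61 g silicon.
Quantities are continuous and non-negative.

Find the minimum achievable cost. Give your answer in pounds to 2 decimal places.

£6.62

This is a linear program. Let x1 = kg of scrap grade A, x2 = kg of ferrochrome, x3 = kg of stainless scrap, x4 = kg of pig iron.
Minimize 0.7x1 + 3.99x2 + 2.27x3 + 0.66x4 s.t.:
  1x1 + 3x2 + 90x3 ≥ 140   (nickel)
  2.2x1 + 74.2x2 + 0.6x3 + 40.1x4 ≥ 44.6   (carbon)
  1x1 + 600x2 + 182x3 ≥ 374   (chromium)
  2x1 + 28x2 + 5x3 + 13x4 ≥ 61   (silicon)
  x1, x2, x3, x4 ≥ 0.
The cheapest feasible vertex uses only ferrochrome, stainless scrap, pig iron; scrap grade A is not used. Binding constraints: nickel, chromium, silicon.
So ferrochrome = 0.15303 kg, stainless scrap = 1.5505 kg, pig iron = 3.7664 kg.
Hence cost = 3.99·0.15303 + 2.27·1.5505 + 0.66·3.7664 = £6.6160.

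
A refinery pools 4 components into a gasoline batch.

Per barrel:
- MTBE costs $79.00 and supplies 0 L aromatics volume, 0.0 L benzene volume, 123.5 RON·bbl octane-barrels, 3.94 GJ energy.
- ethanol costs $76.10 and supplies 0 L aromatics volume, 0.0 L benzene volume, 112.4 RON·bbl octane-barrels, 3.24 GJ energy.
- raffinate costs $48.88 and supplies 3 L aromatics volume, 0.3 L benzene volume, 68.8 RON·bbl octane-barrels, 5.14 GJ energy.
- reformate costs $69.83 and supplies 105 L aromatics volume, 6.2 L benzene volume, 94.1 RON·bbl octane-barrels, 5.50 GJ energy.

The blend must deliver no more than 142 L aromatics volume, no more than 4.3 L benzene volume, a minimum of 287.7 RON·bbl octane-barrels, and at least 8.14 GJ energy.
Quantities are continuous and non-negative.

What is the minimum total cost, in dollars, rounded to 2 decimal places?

$184.03

Set it up as a linear program. Let x1 = barrels of MTBE, x2 = barrels of ethanol, x3 = barrels of raffinate, x4 = barrels of reformate.
Minimise 79x1 + 76.1x2 + 48.88x3 + 69.83x4 subject to:
  3x3 + 105x4 ≤ 142   (aromatics volume)
  0.3x3 + 6.2x4 ≤ 4.3   (benzene volume)
  123.5x1 + 112.4x2 + 68.8x3 + 94.1x4 ≥ 287.7   (octane-barrels)
  3.94x1 + 3.24x2 + 5.14x3 + 5.5x4 ≥ 8.14   (energy)
  x1, x2, x3, x4 ≥ 0.
At the optimum only MTBE is positive (ethanol, raffinate, reformate = 0). There the octane-barrels constraint is tight.
Optimal quantities: MTBE = 2.32955 barrels.
Objective = 79·2.32955 = 184.0345.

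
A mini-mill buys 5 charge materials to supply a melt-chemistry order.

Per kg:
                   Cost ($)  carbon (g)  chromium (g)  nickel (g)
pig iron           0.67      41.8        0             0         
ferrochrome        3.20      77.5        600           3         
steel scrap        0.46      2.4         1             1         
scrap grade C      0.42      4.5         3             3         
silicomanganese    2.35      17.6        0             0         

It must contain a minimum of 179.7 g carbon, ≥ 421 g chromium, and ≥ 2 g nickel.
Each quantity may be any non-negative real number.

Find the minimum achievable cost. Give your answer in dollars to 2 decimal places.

$4.25

This is a linear program. Let x1 = kg of pig iron, x2 = kg of ferrochrome, x3 = kg of steel scrap, x4 = kg of scrap grade C, x5 = kg of silicomanganese.
min 0.67x1 + 3.2x2 + 0.46x3 + 0.42x4 + 2.35x5 subject to:
  41.8x1 + 77.5x2 + 2.4x3 + 4.5x4 + 17.6x5 ≥ 179.7   (carbon)
  600x2 + 1x3 + 3x4 ≥ 421   (chromium)
  3x2 + 1x3 + 3x4 ≥ 2   (nickel)
  x1, x2, x3, x4, x5 ≥ 0.
The optimal basis is {pig iron, ferrochrome}; steel scrap, scrap grade C, silicomanganese drop out. Binding constraints: carbon and chromium.
That vertex is x1 = 2.998, x2 = 0.7017.
Hence cost = 0.67·2.998 + 3.2·0.7017 = $4.2541.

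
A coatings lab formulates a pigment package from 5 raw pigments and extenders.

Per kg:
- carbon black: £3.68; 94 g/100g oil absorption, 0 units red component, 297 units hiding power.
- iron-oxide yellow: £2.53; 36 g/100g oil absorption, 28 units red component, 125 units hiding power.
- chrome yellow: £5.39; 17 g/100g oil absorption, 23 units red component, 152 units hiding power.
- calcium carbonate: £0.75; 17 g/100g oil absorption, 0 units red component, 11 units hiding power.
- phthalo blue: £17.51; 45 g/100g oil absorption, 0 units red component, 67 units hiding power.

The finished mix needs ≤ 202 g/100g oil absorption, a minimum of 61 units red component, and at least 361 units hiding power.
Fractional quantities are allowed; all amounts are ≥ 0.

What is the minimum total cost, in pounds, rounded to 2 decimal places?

Treat it as an LP. Let x1 = kg of carbon black, x2 = kg of iron-oxide yellow, x3 = kg of chrome yellow, x4 = kg of calcium carbonate, x5 = kg of phthalo blue.
Minimize 3.68x1 + 2.53x2 + 5.39x3 + 0.75x4 + 17.51x5 subject to:
  94x1 + 36x2 + 17x3 + 17x4 + 45x5 ≤ 202   (oil absorption)
  28x2 + 23x3 ≥ 61   (red component)
  297x1 + 125x2 + 152x3 + 11x4 + 67x5 ≥ 361   (hiding power)
  x1, x2, x3, x4, x5 ≥ 0.
The minimum-cost mix takes nothing from chrome yellow, calcium carbonate, phthalo blue — only carbon black, iron-oxide yellow. There the red component and hiding power constraints are tight.
That vertex is x1 = 0.2986, x2 = 2.179.
Cost = 3.68·0.2986 + 2.53·2.179 = 6.6117.

£6.61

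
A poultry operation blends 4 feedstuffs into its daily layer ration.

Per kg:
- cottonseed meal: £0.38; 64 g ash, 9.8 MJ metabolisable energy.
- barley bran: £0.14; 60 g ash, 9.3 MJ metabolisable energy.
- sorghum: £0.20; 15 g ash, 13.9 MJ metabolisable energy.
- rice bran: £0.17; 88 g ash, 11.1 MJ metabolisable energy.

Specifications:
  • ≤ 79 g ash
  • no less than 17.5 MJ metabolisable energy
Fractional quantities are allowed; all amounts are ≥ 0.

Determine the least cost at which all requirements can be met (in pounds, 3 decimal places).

Treat it as an LP. Let x1 = kg of cottonseed meal, x2 = kg of barley bran, x3 = kg of sorghum, x4 = kg of rice bran.
Minimize 0.38x1 + 0.14x2 + 0.2x3 + 0.17x4 subject to:
  64x1 + 60x2 + 15x3 + 88x4 ≤ 79   (ash)
  9.8x1 + 9.3x2 + 13.9x3 + 11.1x4 ≥ 17.5   (metabolisable energy)
  x1, x2, x3, x4 ≥ 0.
The optimal basis is {sorghum}; cottonseed meal, barley bran, rice bran drop out. Binding constraint: metabolisable energy.
Optimal quantities: sorghum = 1.259 kg.
Total cost: 0.2·1.259 = 0.25180.

£0.252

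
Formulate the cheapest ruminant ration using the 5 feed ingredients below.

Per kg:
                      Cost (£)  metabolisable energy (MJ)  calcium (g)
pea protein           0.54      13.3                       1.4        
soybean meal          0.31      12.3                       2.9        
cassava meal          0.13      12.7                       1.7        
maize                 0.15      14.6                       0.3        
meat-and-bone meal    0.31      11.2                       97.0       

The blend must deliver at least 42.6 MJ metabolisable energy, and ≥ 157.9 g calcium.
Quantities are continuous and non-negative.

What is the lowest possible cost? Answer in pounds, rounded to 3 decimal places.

£0.747

Let x1 = kg of pea protein, x2 = kg of soybean meal, x3 = kg of cassava meal, x4 = kg of maize, x5 = kg of meat-and-bone meal.
min 0.54x1 + 0.31x2 + 0.13x3 + 0.15x4 + 0.31x5 subject to:
  13.3x1 + 12.3x2 + 12.7x3 + 14.6x4 + 11.2x5 ≥ 42.6   (metabolisable energy)
  1.4x1 + 2.9x2 + 1.7x3 + 0.3x4 + 97x5 ≥ 157.9   (calcium)
  x1, x2, x3, x4, x5 ≥ 0.
At the optimum only cassava meal, meat-and-bone meal are positive (pea protein, soybean meal, maize = 0). There the metabolisable energy and calcium constraints are tight.
Solving gives x3 = 1.9489, x5 = 1.5937.
Cost = 0.13·1.9489 + 0.31·1.5937 = 0.74740.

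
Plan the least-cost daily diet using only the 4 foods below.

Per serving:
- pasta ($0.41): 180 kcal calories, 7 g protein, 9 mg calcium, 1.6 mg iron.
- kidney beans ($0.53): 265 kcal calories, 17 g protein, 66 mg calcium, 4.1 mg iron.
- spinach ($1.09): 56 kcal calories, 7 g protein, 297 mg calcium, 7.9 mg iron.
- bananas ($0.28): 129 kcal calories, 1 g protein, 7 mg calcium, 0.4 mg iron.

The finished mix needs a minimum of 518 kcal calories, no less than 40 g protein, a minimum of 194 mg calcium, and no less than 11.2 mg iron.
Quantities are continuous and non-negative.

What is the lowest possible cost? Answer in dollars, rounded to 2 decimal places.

Let x1 = servings of pasta, x2 = servings of kidney beans, x3 = servings of spinach, x4 = servings of bananas.
Minimize 0.41x1 + 0.53x2 + 1.09x3 + 0.28x4 s.t.:
  180x1 + 265x2 + 56x3 + 129x4 ≥ 518   (calories)
  7x1 + 17x2 + 7x3 + 1x4 ≥ 40   (protein)
  9x1 + 66x2 + 297x3 + 7x4 ≥ 194   (calcium)
  1.6x1 + 4.1x2 + 7.9x3 + 0.4x4 ≥ 11.2   (iron)
  x1, x2, x3, x4 ≥ 0.
The minimum-cost mix takes nothing from pasta, bananas — only kidney beans, spinach. There the calcium and iron constraints are tight.
Optimal quantities: kidney beans = 2.576 servings, spinach = 0.08071 servings.
Cost = 0.53·2.576 + 1.09·0.08071 = 1.4533.

$1.45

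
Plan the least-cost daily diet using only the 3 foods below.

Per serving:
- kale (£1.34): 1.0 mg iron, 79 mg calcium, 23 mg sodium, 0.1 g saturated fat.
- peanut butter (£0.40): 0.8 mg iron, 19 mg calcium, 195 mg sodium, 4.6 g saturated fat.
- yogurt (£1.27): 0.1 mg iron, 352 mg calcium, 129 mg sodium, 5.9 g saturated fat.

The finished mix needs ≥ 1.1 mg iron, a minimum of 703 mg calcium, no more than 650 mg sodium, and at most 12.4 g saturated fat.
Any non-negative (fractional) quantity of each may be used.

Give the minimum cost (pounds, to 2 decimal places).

£3.33

This is a linear program. Let x1 = servings of kale, x2 = servings of peanut butter, x3 = servings of yogurt.
min 1.34x1 + 0.4x2 + 1.27x3 subject to:
  1x1 + 0.8x2 + 0.1x3 ≥ 1.1   (iron)
  79x1 + 19x2 + 352x3 ≥ 703   (calcium)
  23x1 + 195x2 + 129x3 ≤ 650   (sodium)
  0.1x1 + 4.6x2 + 5.9x3 ≤ 12.4   (saturated fat)
  x1, x2, x3 ≥ 0.
All 3 inputs are positive at the optimum. Binding constraints: iron, calcium, saturated fat.
That vertex is x1 = 0.6523, x2 = 0.3305, x3 = 1.833.
Cost = 1.34·0.6523 + 0.4·0.3305 + 1.27·1.833 = 3.3342.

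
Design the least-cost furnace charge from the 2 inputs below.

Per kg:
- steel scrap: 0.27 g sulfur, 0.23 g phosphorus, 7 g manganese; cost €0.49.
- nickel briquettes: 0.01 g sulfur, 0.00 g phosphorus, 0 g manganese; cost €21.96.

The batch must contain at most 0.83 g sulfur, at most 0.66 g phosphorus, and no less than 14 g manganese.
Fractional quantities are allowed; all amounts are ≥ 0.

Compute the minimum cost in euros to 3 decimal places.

Let x1 = kg of steel scrap, x2 = kg of nickel briquettes.
Minimise 0.49x1 + 21.96x2 subject to:
  0.27x1 + 0.01x2 ≤ 0.83   (sulfur)
  0.23x1 ≤ 0.66   (phosphorus)
  7x1 ≥ 14   (manganese)
  x1, x2 ≥ 0.
The optimal basis is {steel scrap}; nickel briquettes drops out. There the manganese constraint is tight.
Solving gives x1 = 2.
Objective = 0.49·2 = 0.98000.

€0.980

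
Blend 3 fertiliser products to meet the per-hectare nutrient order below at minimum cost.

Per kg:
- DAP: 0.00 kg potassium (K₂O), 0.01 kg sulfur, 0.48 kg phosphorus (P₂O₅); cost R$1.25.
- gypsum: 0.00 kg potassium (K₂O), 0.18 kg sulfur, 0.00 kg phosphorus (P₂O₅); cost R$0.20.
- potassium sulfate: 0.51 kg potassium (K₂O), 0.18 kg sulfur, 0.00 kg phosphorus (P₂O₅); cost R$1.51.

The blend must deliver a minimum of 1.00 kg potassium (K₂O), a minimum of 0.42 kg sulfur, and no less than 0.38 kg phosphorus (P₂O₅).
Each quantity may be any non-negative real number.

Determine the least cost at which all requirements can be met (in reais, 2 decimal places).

R$4.02

Set it up as a linear program. Let x1 = kg of DAP, x2 = kg of gypsum, x3 = kg of potassium sulfate.
min 1.25x1 + 0.2x2 + 1.51x3 with:
  0.51x3 ≥ 1   (potassium (K₂O))
  0.01x1 + 0.18x2 + 0.18x3 ≥ 0.42   (sulfur)
  0.48x1 ≥ 0.38   (phosphorus (P₂O₅))
  x1, x2, x3 ≥ 0.
The optimal mix uses every input. There the potassium (K₂O), sulfur, phosphorus (P₂O₅) constraints are tight.
Optimal quantities: DAP = 0.7917 kg, gypsum = 0.3286 kg, potassium sulfate = 1.961 kg.
Objective = 1.25·0.7917 + 0.2·0.3286 + 1.51·1.961 = 4.0165.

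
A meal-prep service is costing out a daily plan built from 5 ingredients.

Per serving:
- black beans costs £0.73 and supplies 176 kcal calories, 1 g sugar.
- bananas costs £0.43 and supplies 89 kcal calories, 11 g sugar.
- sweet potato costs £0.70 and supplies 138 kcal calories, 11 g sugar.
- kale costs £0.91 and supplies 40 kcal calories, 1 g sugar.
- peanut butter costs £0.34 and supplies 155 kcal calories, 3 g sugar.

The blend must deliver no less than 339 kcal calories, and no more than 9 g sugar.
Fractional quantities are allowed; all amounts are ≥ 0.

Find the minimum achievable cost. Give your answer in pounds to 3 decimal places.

Set it up as a linear program. Let x1 = servings of black beans, x2 = servings of bananas, x3 = servings of sweet potato, x4 = servings of kale, x5 = servings of peanut butter.
min 0.73x1 + 0.43x2 + 0.7x3 + 0.91x4 + 0.34x5 s.t.:
  176x1 + 89x2 + 138x3 + 40x4 + 155x5 ≥ 339   (calories)
  1x1 + 11x2 + 11x3 + 1x4 + 3x5 ≤ 9   (sugar)
  x1, x2, x3, x4, x5 ≥ 0.
The cheapest feasible vertex uses only peanut butter; black beans, bananas, sweet potato, kale are not used. There the calories constraint is tight.
Solving gives x5 = 2.187.
Cost = 0.34·2.187 = 0.74358.

£0.744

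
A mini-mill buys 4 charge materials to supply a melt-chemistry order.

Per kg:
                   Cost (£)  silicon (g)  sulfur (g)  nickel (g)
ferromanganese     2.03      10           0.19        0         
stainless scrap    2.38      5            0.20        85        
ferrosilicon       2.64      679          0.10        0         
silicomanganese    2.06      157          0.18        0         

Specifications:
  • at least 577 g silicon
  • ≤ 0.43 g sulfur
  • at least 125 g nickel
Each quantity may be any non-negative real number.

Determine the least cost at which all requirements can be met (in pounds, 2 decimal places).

£5.71

Let x1 = kg of ferromanganese, x2 = kg of stainless scrap, x3 = kg of ferrosilicon, x4 = kg of silicomanganese.
Minimise 2.03x1 + 2.38x2 + 2.64x3 + 2.06x4 with:
  10x1 + 5x2 + 679x3 + 157x4 ≥ 577   (silicon)
  0.19x1 + 0.2x2 + 0.1x3 + 0.18x4 ≤ 0.43   (sulfur)
  85x2 ≥ 125   (nickel)
  x1, x2, x3, x4 ≥ 0.
The minimum-cost mix takes nothing from ferromanganese, silicomanganese — only stainless scrap, ferrosilicon. There the silicon and nickel constraints are tight.
Optimal quantities: stainless scrap = 1.4706 kg, ferrosilicon = 0.83895 kg.
Cost = 2.38·1.4706 + 2.64·0.83895 = 5.7149.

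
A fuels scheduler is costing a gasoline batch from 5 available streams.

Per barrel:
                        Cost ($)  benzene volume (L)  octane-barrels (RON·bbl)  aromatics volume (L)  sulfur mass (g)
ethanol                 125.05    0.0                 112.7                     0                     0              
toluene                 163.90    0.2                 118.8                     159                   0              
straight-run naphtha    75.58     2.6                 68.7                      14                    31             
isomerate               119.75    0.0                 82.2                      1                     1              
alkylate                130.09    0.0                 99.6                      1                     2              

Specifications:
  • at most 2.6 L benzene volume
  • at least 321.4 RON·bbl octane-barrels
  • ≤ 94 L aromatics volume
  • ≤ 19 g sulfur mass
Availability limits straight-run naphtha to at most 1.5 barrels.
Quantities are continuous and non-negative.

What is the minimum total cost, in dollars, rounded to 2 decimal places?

Set it up as a linear program. Let x1 = barrels of ethanol, x2 = barrels of toluene, x3 = barrels of straight-run naphtha, x4 = barrels of isomerate, x5 = barrels of alkylate.
Minimise 125.05x1 + 163.9x2 + 75.58x3 + 119.75x4 + 130.09x5 subject to:
  0.2x2 + 2.6x3 ≤ 2.6   (benzene volume)
  112.7x1 + 118.8x2 + 68.7x3 + 82.2x4 + 99.6x5 ≥ 321.4   (octane-barrels)
  159x2 + 14x3 + 1x4 + 1x5 ≤ 94   (aromatics volume)
  31x3 + 1x4 + 2x5 ≤ 19   (sulfur mass)
  x3 ≤ 1.5
  x1, x2, x3, x4, x5 ≥ 0.
The optimal basis is {ethanol, straight-run naphtha}; toluene, isomerate, alkylate drop out. Binding constraints: octane-barrels and sulfur mass.
So ethanol = 2.4782 barrels, straight-run naphtha = 0.6129 barrels.
Objective = 125.05·2.4782 + 75.58·0.6129 = 356.2219.

$356.22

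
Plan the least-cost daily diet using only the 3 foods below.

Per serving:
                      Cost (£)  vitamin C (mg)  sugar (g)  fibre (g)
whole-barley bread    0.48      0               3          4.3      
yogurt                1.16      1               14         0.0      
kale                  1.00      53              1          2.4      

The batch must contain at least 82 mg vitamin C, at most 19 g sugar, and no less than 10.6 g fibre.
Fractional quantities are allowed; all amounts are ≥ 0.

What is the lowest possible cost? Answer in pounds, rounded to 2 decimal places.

Let x1 = servings of whole-barley bread, x2 = servings of yogurt, x3 = servings of kale.
Minimize 0.48x1 + 1.16x2 + 1x3 with:
  1x2 + 53x3 ≥ 82   (vitamin C)
  3x1 + 14x2 + 1x3 ≤ 19   (sugar)
  4.3x1 + 2.4x3 ≥ 10.6   (fibre)
  x1, x2, x3 ≥ 0.
The cheapest feasible vertex uses only whole-barley bread, kale; yogurt is not used. Binding constraints: vitamin C and fibre.
So whole-barley bread = 1.602 servings, kale = 1.547 servings.
Cost = 0.48·1.602 + 1·1.547 = 2.3160.

£2.32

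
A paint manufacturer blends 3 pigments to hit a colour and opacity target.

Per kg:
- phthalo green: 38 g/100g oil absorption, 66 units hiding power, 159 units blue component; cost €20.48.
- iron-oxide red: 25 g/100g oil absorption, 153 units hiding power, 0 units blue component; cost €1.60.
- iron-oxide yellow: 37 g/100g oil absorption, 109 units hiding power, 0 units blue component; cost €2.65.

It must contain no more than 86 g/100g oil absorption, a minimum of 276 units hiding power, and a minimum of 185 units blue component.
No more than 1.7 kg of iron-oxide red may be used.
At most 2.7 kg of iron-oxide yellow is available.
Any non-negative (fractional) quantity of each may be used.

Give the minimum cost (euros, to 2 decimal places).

Treat it as an LP. Let x1 = kg of phthalo green, x2 = kg of iron-oxide red, x3 = kg of iron-oxide yellow.
Minimize 20.48x1 + 1.6x2 + 2.65x3 subject to:
  38x1 + 25x2 + 37x3 ≤ 86   (oil absorption)
  66x1 + 153x2 + 109x3 ≥ 276   (hiding power)
  159x1 ≥ 185   (blue component)
  x2 ≤ 1.7
  x3 ≤ 2.7
  x1, x2, x3 ≥ 0.
The minimum-cost mix takes nothing from iron-oxide yellow — only phthalo green, iron-oxide red. Binding constraints: hiding power and blue component.
Optimal quantities: phthalo green = 1.1635 kg, iron-oxide red = 1.302 kg.
Hence cost = 20.48·1.1635 + 1.6·1.302 = €25.9117.

€25.91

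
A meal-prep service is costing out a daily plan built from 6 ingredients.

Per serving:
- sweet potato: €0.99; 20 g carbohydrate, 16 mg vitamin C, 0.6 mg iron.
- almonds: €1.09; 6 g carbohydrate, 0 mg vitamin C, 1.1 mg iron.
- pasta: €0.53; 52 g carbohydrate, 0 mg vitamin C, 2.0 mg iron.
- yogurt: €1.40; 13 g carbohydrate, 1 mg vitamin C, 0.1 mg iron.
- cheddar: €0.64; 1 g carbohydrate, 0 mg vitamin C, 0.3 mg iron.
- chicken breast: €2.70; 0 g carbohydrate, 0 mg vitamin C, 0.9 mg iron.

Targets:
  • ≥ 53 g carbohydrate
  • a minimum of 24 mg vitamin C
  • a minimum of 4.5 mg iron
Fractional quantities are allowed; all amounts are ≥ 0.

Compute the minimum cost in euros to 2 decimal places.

€2.44

Let x1 = servings of sweet potato, x2 = servings of almonds, x3 = servings of pasta, x4 = servings of yogurt, x5 = servings of cheddar, x6 = servings of chicken breast.
Minimise 0.99x1 + 1.09x2 + 0.53x3 + 1.4x4 + 0.64x5 + 2.7x6 subject to:
  20x1 + 6x2 + 52x3 + 13x4 + 1x5 ≥ 53   (carbohydrate)
  16x1 + 1x4 ≥ 24   (vitamin C)
  0.6x1 + 1.1x2 + 2x3 + 0.1x4 + 0.3x5 + 0.9x6 ≥ 4.5   (iron)
  x1, x2, x3, x4, x5, x6 ≥ 0.
The cheapest feasible vertex uses only sweet potato, pasta; almonds, yogurt, cheddar, chicken breast are not used. Binding constraints: vitamin C and iron.
Optimal quantities: sweet potato = 1.5 servings, pasta = 1.8 servings.
Objective = 0.99·1.5 + 0.53·1.8 = 2.4390.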